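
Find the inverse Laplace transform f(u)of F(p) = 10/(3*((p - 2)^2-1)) 10*exp(2*u)*sinh(u)/3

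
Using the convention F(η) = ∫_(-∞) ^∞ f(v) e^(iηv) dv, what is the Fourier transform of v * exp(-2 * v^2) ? sqrt(2) * I * sqrt(pi) * η * exp(-η^2/8) /8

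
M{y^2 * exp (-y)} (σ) gamma (σ + 2)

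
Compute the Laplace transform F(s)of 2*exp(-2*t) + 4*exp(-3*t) 2/(s + 2) + 4/(s + 3)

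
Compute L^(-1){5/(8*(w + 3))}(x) 5*exp(-3*x)/8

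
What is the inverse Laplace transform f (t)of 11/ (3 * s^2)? 11 * t/3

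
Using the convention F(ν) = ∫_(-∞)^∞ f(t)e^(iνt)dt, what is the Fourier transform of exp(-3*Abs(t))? 6/(ν^2 + 9)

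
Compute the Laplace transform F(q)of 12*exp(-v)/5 12/(5*(q + 1))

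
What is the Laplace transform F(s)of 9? 9/s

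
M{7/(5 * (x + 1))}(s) 7 * pi * csc(pi * s)/5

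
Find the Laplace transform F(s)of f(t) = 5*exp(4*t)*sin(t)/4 5/(4*((s - 4)^2 + 1))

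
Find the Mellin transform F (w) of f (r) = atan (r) -pi*sec (pi*w/2) / (2*w) 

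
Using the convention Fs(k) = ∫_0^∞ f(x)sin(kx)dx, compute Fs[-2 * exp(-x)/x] -2 * atan(k)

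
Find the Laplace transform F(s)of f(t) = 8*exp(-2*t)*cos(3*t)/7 8*(s + 2)/(7*((s + 2)^2 + 9))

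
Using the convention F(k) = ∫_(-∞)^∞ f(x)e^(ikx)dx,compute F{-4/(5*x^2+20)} -2*pi*exp(-2*Abs(k))/5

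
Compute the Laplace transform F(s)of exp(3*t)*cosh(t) (s - 3)/((s - 3)^2 - 1)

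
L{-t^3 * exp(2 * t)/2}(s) -3/(s - 2)^4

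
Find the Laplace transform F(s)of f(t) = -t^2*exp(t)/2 -1/(s - 1)^3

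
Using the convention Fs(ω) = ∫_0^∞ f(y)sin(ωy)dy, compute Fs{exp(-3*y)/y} atan(ω/3)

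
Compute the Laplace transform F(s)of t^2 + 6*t 6/s^2 + 2/s^3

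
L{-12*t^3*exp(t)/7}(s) -72/(7*(s - 1)^4)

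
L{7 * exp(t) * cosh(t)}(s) 7 * (s - 1)/(s * (s - 2))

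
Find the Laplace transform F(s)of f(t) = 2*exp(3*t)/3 2/(3*(s - 3))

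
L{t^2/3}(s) 2/(3 * s^3)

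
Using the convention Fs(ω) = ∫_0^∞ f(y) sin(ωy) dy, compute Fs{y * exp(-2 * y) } 4 * ω/(ω^2 + 4) ^2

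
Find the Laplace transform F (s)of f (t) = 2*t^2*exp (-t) 4/ (s + 1)^3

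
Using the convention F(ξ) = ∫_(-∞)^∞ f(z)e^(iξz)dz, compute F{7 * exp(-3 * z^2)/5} 7 * sqrt(3) * sqrt(pi) * exp(-ξ^2/12)/15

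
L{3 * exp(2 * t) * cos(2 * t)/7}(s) 3 * (s - 2)/(7 * ((s - 2)^2 + 4))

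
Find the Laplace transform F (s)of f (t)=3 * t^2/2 3/s^3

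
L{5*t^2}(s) 10/s^3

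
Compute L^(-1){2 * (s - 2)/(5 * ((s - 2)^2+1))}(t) 2 * exp(2 * t) * cos(t)/5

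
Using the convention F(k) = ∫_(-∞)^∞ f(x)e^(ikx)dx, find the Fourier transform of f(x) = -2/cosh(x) -2*pi/cosh(pi*k/2)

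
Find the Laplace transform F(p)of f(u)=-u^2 -2/p^3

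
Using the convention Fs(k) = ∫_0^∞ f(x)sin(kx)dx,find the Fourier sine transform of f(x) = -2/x -pi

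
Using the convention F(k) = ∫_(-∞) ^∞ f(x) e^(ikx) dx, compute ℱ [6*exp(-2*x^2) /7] 3*sqrt(2)*sqrt(pi)*exp(-k^2/8) /7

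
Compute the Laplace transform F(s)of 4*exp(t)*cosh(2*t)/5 4*(s - 1)/(5*((s - 1)^2-4))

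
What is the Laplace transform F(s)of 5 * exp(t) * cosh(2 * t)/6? 5 * (s - 1)/(6 * ((s - 1)^2 - 4))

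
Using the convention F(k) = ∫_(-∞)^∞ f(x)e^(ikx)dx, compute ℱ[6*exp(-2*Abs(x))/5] 24/(5*(k^2 + 4))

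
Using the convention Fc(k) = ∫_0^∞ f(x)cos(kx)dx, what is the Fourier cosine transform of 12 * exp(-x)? 12/(k^2 + 1)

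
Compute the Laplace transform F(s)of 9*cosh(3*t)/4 9*s/(4*(s^2 - 9))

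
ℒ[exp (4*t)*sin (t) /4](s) 1/ (4*( (s - 4) ^2 + 1) ) 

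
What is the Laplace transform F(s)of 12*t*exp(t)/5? 12/(5*(s - 1)^2)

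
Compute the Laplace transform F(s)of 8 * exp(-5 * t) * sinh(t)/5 8/(5 * ((s + 5)^2 - 1))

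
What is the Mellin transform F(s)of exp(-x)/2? gamma(s)/2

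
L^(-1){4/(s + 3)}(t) 4 * exp(-3 * t)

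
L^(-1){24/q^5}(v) v^4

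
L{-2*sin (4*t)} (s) -8/ (s^2 + 16)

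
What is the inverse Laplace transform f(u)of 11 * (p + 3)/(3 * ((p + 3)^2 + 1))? 11 * exp(-3 * u) * cos(u)/3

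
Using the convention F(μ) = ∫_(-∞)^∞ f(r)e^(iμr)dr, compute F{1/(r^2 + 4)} pi * exp(-2 * Abs(μ))/2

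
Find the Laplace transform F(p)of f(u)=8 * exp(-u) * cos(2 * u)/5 8 * (p + 1)/(5 * ((p + 1)^2 + 4))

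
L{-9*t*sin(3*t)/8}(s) -27*s/(4*(s^2 + 9)^2)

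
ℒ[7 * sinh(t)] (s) 7/(s^2 - 1)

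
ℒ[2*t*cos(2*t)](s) 2*(s^2 - 4)/(s^2 + 4)^2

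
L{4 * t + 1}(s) 4/s^2 + 1/s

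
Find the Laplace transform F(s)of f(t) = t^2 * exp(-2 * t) 2/(s + 2)^3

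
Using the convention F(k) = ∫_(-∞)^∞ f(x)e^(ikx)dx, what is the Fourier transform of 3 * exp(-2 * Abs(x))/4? 3/(k^2+4)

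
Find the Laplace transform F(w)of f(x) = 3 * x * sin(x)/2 3 * w/(w^2+1)^2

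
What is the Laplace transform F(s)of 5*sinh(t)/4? 5/(4*(s^2 - 1))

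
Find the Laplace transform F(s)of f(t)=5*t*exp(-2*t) 5/(s + 2)^2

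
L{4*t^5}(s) 480/s^6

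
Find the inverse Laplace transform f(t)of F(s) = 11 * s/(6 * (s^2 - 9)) 11 * cosh(3 * t)/6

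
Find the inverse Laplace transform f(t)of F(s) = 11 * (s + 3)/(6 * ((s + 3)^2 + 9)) 11 * exp(-3 * t) * cos(3 * t)/6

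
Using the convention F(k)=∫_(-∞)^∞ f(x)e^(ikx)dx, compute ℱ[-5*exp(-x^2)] -5*sqrt(pi)*exp(-k^2/4)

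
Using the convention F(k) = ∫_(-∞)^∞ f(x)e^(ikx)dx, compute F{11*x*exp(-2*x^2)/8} 11*sqrt(2)*I*sqrt(pi)*k*exp(-k^2/8)/64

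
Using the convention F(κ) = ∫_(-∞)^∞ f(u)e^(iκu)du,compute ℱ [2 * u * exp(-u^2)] I * sqrt(pi) * κ * exp(-κ^2/4)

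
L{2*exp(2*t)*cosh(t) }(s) 2*(s - 2) /((s - 2) ^2 - 1) 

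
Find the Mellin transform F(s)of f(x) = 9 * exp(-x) 9 * gamma(s)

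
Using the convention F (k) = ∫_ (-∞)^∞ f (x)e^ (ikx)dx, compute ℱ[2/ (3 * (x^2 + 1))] 2 * pi * exp (-Abs (k))/3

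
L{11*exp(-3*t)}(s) 11/(s + 3)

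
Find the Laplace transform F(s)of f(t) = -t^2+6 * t 6/s^2 - 2/s^3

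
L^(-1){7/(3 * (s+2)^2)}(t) 7 * t * exp(-2 * t)/3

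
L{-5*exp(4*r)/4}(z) -5/(4*z - 16)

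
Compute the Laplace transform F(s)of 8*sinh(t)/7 8/(7*(s^2 - 1))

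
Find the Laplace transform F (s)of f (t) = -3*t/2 -3/ (2*s^2)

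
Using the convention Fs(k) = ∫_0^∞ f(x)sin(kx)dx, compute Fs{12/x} 6*pi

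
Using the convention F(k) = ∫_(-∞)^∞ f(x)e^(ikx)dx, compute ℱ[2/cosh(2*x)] pi/cosh(pi*k/4)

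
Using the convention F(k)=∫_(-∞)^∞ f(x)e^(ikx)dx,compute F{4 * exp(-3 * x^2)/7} 4 * sqrt(3) * sqrt(pi) * exp(-k^2/12)/21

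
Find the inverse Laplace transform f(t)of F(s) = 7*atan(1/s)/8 7*sin(t)/(8*t)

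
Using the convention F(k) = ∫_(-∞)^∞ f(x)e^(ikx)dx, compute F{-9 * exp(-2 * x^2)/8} -9 * sqrt(2) * sqrt(pi) * exp(-k^2/8)/16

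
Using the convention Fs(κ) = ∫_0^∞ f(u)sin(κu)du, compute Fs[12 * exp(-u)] 12 * κ/(κ^2 + 1)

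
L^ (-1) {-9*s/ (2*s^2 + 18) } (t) -9*cos (3*t) /2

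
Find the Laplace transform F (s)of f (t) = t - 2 s^ (-2)-2/s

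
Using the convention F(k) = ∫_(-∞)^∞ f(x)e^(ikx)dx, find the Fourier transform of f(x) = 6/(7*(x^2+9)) 2*pi*exp(-3*Abs(k))/7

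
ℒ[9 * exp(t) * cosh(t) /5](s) 9 * (s - 1) /(5 * s * (s - 2) ) 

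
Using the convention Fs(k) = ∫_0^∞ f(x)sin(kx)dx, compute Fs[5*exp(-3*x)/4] 5*k/(4*(k^2 + 9))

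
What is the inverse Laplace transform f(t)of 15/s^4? 5*t^3/2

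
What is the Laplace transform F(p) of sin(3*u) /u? atan(3/p) 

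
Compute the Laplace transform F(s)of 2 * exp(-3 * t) 2/(s + 3)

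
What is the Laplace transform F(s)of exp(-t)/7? 1/(7*(s + 1))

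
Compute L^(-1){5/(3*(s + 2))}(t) 5*exp(-2*t)/3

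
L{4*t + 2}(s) 4/s^2 + 2/s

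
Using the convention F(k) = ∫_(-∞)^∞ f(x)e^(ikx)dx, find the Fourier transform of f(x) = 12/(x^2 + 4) 6*pi*exp(-2*Abs(k))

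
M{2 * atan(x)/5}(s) -pi * sec(pi * s/2)/(5 * s)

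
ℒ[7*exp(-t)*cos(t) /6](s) 7*(s + 1) /(6*((s + 1) ^2 + 1) ) 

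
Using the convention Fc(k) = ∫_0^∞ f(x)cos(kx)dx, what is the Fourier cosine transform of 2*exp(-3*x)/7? 6/(7*(k^2+9))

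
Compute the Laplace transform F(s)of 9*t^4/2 108/s^5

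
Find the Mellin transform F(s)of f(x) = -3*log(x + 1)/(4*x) 3*pi*csc(pi*s)/(4*(s - 1))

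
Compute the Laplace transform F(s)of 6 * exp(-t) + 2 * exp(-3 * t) 6/(s + 1) + 2/(s + 3)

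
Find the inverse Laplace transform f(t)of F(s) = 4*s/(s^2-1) 4*cosh(t)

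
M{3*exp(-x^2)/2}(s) 3*gamma(s/2)/4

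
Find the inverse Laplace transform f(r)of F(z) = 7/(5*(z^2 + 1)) 7*sin(r)/5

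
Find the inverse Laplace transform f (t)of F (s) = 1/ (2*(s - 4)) exp (4*t)/2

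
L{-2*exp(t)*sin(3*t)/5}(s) -6/(5*(s - 1)^2 + 45)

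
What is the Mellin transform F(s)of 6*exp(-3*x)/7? 6*gamma(s)/(7*3^s)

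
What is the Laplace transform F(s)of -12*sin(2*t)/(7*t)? -12*atan(2/s)/7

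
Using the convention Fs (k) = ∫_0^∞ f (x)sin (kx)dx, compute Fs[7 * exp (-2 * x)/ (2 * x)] 7 * atan (k/2)/2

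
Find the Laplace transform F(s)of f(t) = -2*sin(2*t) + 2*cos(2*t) 2*s/(s^2 + 4) - 4/(s^2 + 4)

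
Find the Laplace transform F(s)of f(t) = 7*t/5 7/(5*s^2)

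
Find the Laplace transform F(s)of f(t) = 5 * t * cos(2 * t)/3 5 * (s^2 - 4)/(3 * (s^2 + 4)^2)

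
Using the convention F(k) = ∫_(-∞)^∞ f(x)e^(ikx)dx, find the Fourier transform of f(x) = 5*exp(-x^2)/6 5*sqrt(pi)*exp(-k^2/4)/6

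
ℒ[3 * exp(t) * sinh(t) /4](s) 3/(4 * s * (s - 2) ) 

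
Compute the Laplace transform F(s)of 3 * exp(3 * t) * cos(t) 3 * (s - 3)/((s - 3)^2+1)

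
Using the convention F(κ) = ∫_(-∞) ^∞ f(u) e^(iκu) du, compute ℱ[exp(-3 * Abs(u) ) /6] 1/(κ^2 + 9) 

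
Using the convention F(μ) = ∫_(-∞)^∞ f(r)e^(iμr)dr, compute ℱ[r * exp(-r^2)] I * sqrt(pi) * μ * exp(-μ^2/4)/2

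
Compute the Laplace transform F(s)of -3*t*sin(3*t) -18*s/(s^2 + 9)^2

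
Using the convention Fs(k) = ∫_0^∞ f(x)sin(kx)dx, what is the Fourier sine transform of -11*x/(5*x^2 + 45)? -11*pi*exp(-3*k)/10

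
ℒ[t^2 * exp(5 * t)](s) 2/(s - 5)^3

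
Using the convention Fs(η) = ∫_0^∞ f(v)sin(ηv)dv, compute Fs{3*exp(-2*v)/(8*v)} 3*atan(η/2)/8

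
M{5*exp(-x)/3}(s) 5*gamma(s)/3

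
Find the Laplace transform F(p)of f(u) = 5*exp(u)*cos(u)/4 5*(p - 1)/(4*((p - 1)^2+1))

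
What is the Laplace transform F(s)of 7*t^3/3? 14/s^4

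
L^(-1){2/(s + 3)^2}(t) 2*t*exp(-3*t)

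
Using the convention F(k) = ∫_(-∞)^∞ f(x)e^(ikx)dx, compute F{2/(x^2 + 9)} 2*pi*exp(-3*Abs(k))/3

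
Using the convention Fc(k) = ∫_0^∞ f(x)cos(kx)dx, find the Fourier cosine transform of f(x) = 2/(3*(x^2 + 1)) pi*exp(-k)/3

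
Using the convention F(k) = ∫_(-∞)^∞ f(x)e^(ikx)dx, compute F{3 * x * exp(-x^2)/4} 3 * I * sqrt(pi) * k * exp(-k^2/4)/8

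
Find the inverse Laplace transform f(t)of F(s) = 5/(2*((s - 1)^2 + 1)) 5*exp(t)*sin(t)/2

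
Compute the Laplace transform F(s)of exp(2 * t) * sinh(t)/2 1/(2 * ((s - 2)^2 - 1))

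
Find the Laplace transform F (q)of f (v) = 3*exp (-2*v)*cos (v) 3*(q + 2)/ ( (q + 2)^2 + 1)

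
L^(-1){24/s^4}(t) 4*t^3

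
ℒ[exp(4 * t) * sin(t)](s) 1/((s - 4)^2+1)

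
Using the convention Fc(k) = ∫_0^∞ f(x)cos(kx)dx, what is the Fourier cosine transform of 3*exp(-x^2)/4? 3*sqrt(pi)*exp(-k^2/4)/8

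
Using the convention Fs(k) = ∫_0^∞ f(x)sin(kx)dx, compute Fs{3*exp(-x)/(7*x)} 3*atan(k)/7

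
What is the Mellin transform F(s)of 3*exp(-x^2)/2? 3*gamma(s/2)/4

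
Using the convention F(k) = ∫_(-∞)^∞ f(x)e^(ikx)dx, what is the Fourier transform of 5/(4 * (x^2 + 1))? 5 * pi * exp(-Abs(k))/4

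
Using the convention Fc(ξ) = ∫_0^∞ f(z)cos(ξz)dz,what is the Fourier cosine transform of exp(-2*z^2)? sqrt(2)*sqrt(pi)*exp(-ξ^2/8)/4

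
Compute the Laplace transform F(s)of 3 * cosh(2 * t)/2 3 * s/(2 * (s^2 - 4))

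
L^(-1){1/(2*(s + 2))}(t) exp(-2*t)/2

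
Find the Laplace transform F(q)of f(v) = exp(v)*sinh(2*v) 2/((q - 1)^2 - 4)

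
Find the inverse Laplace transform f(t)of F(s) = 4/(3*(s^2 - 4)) 2*sinh(2*t)/3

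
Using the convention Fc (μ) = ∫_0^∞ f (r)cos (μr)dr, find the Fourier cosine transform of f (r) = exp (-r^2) sqrt (pi) * exp (-μ^2/4)/2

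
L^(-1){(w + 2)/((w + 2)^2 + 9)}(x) exp(-2*x)*cos(3*x)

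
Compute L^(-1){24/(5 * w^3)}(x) 12 * x^2/5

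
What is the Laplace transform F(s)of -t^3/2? -3/s^4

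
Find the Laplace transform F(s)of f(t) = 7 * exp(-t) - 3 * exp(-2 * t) 7/(s + 1) - 3/(s + 2)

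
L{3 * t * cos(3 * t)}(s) 3 * (s^2-9)/(s^2 + 9)^2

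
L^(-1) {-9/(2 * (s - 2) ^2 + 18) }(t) -3 * exp(2 * t) * sin(3 * t) /2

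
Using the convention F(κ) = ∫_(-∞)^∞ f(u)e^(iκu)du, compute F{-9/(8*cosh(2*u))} -9*pi/(16*cosh(pi*κ/4))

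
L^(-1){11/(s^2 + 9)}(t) 11 * sin(3 * t)/3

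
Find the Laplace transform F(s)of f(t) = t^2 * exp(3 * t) 2/(s - 3)^3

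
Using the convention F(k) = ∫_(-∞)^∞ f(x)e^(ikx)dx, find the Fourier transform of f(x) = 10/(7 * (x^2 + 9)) 10 * pi * exp(-3 * Abs(k))/21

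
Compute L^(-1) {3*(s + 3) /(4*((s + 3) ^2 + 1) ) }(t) 3*exp(-3*t)*cos(t) /4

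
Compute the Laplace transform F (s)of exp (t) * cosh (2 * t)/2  (s - 1)/ (2 * ( (s - 1)^2 - 4))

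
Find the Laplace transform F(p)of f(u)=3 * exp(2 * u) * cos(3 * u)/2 3 * (p - 2)/(2 * ((p - 2)^2+9))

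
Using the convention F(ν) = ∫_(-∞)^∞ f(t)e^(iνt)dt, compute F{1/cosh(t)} pi/cosh(pi*ν/2)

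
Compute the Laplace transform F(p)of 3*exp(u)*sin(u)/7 3/(7*((p - 1)^2 + 1))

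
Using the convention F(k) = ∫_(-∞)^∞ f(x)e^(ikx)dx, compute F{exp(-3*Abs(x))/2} 3/(k^2 + 9)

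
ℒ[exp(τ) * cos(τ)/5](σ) (σ - 1)/(5 * ((σ - 1)^2 + 1))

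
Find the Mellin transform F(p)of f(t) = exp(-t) gamma(p)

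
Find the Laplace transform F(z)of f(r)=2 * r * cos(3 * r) 2 * (z^2 - 9)/(z^2 + 9)^2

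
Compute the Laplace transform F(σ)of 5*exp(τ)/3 5/(3*(σ - 1))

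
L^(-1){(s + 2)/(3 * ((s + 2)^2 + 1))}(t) exp(-2 * t) * cos(t)/3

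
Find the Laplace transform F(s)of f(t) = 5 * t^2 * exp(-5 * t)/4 5/(2 * (s + 5)^3)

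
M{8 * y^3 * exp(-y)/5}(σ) 8 * gamma(σ + 3)/5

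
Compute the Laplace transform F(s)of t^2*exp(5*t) 2/(s - 5)^3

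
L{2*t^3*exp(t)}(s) 12/(s - 1)^4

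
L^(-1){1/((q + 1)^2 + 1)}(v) exp(-v)*sin(v)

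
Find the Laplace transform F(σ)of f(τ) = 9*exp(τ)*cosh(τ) 9*(σ - 1)/(σ*(σ - 2))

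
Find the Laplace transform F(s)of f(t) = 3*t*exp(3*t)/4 3/(4*(s - 3)^2)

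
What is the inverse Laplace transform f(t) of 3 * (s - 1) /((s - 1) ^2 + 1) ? 3 * exp(t) * cos(t) 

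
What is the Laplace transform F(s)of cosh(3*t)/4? s/(4*(s^2-9))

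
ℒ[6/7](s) 6/(7*s)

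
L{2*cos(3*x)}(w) 2*w/(w^2 + 9)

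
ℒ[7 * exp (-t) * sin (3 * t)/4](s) 21/ (4 * ( (s + 1)^2 + 9))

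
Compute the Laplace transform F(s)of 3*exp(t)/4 3/(4*(s - 1))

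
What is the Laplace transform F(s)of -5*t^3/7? -30/(7*s^4)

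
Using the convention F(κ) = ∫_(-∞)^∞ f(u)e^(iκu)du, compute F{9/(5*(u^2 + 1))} 9*pi*exp(-Abs(κ))/5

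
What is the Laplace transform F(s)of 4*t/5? 4/(5*s^2)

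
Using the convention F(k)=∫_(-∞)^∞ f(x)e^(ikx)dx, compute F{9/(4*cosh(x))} 9*pi/(4*cosh(pi*k/2))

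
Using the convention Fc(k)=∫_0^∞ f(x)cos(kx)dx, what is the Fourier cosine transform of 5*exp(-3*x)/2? 15/(2*(k^2 + 9))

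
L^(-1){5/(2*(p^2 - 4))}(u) 5*sinh(2*u)/4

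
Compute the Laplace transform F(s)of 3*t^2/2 3/s^3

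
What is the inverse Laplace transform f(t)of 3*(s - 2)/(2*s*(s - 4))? 3*exp(2*t)*cosh(2*t)/2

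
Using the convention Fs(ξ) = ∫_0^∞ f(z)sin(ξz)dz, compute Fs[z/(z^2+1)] pi*exp(-ξ)/2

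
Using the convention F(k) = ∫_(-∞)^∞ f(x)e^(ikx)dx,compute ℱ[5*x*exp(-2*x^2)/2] 5*sqrt(2)*I*sqrt(pi)*k*exp(-k^2/8)/16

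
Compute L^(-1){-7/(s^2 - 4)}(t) -7 * sinh(2 * t)/2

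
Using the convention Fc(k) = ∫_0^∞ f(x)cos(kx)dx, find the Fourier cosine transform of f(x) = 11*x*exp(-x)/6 11*(1 - k^2)/(6*(k^2+1)^2)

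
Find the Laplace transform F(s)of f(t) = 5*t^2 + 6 6/s + 10/s^3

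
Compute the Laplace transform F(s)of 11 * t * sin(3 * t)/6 11 * s/(s^2 + 9)^2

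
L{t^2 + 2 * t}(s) 2/s^3 + 2/s^2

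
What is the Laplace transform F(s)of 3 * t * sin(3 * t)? 18 * s/(s^2+9)^2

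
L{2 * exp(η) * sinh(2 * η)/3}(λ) 4/(3 * ((λ - 1)^2 - 4))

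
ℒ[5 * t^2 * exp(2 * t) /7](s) 10/(7 * (s - 2) ^3) 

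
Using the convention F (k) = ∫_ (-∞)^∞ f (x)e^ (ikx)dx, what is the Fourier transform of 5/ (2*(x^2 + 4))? 5*pi*exp (-2*Abs (k))/4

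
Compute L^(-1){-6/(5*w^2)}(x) -6*x/5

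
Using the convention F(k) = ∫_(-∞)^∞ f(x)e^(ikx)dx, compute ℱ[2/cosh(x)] 2 * pi/cosh(pi * k/2)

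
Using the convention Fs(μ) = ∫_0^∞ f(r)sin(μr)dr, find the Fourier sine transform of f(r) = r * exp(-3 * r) 6 * μ/(μ^2 + 9)^2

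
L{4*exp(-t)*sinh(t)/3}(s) 4/(3*s*(s + 2))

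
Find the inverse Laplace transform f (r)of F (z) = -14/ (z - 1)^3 -7*r^2*exp (r)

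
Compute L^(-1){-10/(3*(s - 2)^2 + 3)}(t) -10*exp(2*t)*sin(t)/3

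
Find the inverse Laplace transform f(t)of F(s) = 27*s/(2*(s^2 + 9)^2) 9*t*sin(3*t)/4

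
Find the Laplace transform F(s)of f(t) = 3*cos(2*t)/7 3*s/(7*(s^2 + 4))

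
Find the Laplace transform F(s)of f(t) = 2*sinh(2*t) 4/(s^2 - 4)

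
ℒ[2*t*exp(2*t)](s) 2/(s - 2)^2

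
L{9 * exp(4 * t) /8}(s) 9/(8 * (s - 4) ) 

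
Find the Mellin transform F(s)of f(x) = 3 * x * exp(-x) 3 * gamma(s + 1)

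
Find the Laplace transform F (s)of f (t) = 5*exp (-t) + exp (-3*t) 1/ (s + 3) + 5/ (s + 1)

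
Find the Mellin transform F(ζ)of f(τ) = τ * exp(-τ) gamma(ζ + 1)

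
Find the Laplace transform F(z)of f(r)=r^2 2/z^3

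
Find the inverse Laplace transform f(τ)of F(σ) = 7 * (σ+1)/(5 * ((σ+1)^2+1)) 7 * exp(-τ) * cos(τ)/5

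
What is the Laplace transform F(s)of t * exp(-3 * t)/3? 1/(3 * (s+3)^2)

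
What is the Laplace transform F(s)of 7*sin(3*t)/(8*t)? 7*atan(3/s)/8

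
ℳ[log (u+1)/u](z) -pi*csc (pi*z)/ (z - 1)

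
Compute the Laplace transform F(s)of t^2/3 2/(3 * s^3)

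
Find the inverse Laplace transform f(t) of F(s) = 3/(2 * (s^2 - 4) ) 3 * sinh(2 * t) /4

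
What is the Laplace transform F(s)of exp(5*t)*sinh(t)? 1/((s - 5)^2 - 1)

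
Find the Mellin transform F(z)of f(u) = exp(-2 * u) gamma(z)/2^z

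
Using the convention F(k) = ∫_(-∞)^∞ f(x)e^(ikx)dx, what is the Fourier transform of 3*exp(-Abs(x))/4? 3/(2*(k^2+1))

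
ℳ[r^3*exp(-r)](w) gamma(w + 3) 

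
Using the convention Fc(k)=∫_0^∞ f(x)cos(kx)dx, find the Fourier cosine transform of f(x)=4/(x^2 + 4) pi*exp(-2*k)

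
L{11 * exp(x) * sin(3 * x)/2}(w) 33/(2 * ((w - 1)^2 + 9))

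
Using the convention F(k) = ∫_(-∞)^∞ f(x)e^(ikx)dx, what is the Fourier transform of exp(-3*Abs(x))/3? 2/(k^2 + 9)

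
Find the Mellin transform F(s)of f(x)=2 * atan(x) -pi * sec(pi * s/2)/s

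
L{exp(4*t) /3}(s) 1/(3*(s - 4) ) 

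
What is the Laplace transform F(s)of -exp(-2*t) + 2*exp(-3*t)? 2/(s + 3) - 1/(s + 2)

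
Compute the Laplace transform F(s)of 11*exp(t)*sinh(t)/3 11/(3*s*(s - 2))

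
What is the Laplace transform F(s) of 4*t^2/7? 8/(7*s^3) 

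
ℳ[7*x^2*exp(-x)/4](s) 7*gamma(s + 2)/4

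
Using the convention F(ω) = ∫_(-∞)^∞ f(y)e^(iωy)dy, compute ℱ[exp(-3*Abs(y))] 6/(ω^2 + 9)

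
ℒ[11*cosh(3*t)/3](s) 11*s/(3*(s^2-9))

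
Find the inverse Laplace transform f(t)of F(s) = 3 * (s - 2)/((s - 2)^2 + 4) 3 * exp(2 * t) * cos(2 * t)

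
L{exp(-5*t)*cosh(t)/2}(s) (s + 5)/(2*((s + 5)^2 - 1))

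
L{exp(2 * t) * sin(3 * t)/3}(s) 1/((s - 2)^2 + 9)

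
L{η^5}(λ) 120/λ^6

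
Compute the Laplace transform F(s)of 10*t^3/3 20/s^4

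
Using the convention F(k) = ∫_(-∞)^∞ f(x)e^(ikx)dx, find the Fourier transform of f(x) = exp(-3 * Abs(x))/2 3/(k^2 + 9)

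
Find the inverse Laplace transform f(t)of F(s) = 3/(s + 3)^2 3*t*exp(-3*t)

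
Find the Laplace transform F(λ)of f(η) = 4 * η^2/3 8/(3 * λ^3)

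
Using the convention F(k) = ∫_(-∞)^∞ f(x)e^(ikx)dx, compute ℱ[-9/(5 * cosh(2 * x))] -9 * pi/(10 * cosh(pi * k/4))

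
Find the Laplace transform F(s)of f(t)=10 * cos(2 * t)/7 10 * s/(7 * (s^2 + 4))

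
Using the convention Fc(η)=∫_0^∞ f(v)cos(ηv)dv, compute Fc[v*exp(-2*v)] (4 - η^2)/(η^2 + 4)^2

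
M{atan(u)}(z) -pi*sec(pi*z/2)/(2*z)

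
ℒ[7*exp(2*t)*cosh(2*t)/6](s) 7*(s - 2)/(6*s*(s - 4))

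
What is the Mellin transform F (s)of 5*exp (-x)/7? 5*gamma (s)/7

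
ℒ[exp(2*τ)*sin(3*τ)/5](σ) 3/(5*((σ - 2)^2 + 9))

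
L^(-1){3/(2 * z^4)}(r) r^3/4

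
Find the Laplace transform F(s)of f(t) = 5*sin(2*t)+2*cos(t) 10/(s^2+4)+2*s/(s^2+1)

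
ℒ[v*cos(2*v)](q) (q^2 - 4) /(q^2 + 4) ^2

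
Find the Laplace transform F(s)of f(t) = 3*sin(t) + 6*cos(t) 6*s/(s^2 + 1) + 3/(s^2 + 1)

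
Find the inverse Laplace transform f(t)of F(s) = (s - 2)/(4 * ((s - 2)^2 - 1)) exp(2 * t) * cosh(t)/4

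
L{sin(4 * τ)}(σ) 4/(σ^2 + 16)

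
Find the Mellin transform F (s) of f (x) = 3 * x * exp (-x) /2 3 * gamma (s+1) /2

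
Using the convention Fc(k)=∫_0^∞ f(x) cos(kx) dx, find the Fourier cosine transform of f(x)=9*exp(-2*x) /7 18/(7*(k^2+4) ) 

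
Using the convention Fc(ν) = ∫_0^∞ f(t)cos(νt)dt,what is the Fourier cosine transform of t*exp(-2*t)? (4 - ν^2)/(ν^2 + 4)^2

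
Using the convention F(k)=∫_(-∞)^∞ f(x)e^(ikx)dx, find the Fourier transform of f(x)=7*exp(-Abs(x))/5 14/(5*(k^2+1))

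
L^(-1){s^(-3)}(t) t^2/2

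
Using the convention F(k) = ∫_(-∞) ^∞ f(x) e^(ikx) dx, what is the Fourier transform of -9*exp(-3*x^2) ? -3*sqrt(3)*sqrt(pi)*exp(-k^2/12) 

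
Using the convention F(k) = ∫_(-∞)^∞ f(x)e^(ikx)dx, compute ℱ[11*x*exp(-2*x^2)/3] 11*sqrt(2)*I*sqrt(pi)*k*exp(-k^2/8)/24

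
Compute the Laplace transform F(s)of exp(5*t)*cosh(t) (s - 5)/((s - 5)^2 - 1)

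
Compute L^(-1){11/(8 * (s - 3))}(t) 11 * exp(3 * t)/8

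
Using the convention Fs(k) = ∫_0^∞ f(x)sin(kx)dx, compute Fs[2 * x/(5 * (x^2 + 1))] pi * exp(-k)/5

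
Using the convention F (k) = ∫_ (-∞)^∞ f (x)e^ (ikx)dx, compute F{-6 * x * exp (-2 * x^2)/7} -3 * sqrt (2) * I * sqrt (pi) * k * exp (-k^2/8)/28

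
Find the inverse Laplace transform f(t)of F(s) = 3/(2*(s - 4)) 3*exp(4*t)/2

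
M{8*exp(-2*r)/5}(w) 2^(3 - w)*gamma(w)/5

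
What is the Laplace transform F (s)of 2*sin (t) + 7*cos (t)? 7*s/ (s^2 + 1) + 2/ (s^2 + 1)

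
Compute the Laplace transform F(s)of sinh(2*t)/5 2/(5*(s^2 - 4))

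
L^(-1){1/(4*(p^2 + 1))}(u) sin(u)/4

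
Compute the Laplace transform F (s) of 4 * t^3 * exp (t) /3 8/ (s - 1) ^4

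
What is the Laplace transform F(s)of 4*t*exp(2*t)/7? 4/(7*(s - 2)^2)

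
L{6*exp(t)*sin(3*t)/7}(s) 18/(7*((s - 1)^2 + 9))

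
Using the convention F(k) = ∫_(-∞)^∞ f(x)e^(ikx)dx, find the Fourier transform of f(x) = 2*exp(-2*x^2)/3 sqrt(2)*sqrt(pi)*exp(-k^2/8)/3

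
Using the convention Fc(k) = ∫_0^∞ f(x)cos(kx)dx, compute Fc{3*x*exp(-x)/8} 3*(1 - k^2)/(8*(k^2 + 1)^2)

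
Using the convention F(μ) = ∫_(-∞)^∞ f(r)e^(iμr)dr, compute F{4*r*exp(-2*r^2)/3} sqrt(2)*I*sqrt(pi)*μ*exp(-μ^2/8)/6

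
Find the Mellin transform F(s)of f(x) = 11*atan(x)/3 -11*pi*sec(pi*s/2)/(6*s)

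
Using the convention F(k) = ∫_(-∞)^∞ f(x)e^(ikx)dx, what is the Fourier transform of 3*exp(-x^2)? 3*sqrt(pi)*exp(-k^2/4)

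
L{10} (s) 10/s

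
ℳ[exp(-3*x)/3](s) gamma(s)/(3*3^s)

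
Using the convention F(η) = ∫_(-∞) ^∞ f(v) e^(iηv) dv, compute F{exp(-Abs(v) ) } 2/(η^2 + 1) 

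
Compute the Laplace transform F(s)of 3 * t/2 3/(2 * s^2)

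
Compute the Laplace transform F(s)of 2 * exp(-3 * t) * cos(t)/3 2 * (s + 3)/(3 * ((s + 3)^2 + 1))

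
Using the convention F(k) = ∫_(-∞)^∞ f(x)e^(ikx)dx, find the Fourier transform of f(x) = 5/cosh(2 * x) 5 * pi/(2 * cosh(pi * k/4))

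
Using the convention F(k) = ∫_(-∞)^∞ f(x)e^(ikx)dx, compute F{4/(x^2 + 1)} 4 * pi * exp(-Abs(k))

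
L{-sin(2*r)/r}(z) -atan(2/z)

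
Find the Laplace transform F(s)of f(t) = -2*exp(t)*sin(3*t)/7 -6/(7*(s - 1)^2 + 63)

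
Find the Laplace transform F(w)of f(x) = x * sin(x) 2 * w/(w^2 + 1)^2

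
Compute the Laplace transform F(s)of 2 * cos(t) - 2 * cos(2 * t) 2 * s/(s^2 + 1) - 2 * s/(s^2 + 4)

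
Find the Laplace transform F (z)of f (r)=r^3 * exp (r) 6/ (z - 1)^4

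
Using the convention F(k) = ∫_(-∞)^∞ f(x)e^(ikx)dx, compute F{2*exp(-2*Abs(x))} 8/(k^2 + 4)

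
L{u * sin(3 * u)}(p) 6 * p/(p^2 + 9)^2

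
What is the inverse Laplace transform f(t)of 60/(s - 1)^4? 10*t^3*exp(t)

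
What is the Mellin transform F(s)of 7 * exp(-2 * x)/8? 7 * gamma(s)/(8 * 2^s)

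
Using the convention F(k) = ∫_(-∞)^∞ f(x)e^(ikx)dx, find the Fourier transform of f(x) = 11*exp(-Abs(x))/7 22/(7*(k^2+1))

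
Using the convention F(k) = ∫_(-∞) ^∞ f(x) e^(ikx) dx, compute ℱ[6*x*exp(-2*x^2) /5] 3*sqrt(2)*I*sqrt(pi)*k*exp(-k^2/8) /20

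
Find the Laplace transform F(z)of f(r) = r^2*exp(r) 2/(z - 1)^3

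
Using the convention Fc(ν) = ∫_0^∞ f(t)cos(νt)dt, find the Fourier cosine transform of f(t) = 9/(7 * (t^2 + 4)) 9 * pi * exp(-2 * ν)/28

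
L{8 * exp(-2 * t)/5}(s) 8/(5 * (s + 2))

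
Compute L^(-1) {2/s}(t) 2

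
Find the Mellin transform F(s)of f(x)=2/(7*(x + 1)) 2*pi*csc(pi*s)/7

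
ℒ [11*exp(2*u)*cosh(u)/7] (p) 11*(p - 2)/(7*((p - 2)^2 - 1))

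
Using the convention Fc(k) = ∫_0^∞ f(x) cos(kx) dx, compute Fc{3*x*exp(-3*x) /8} 3*(9 - k^2) /(8*(k^2 + 9) ^2) 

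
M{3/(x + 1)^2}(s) -3 * pi * (s - 1)/sin(pi * s)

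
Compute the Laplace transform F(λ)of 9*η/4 9/(4*λ^2)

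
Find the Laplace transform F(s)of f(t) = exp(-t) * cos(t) (s + 1)/((s + 1)^2 + 1)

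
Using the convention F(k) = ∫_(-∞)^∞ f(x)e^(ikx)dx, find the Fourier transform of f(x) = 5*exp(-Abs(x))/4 5/(2*(k^2 + 1))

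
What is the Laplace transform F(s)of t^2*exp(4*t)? 2/(s - 4)^3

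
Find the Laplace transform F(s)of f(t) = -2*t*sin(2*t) -8*s/(s^2+4)^2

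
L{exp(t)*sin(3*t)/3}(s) 1/((s - 1)^2 + 9)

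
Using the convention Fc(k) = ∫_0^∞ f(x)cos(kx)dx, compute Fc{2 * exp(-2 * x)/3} 4/(3 * (k^2 + 4))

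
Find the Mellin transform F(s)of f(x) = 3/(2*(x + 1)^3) 3*pi*(s - 2)*(s - 1)/(4*sin(pi*s))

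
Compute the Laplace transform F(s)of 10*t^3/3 20/s^4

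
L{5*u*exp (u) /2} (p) 5/ (2*(p - 1) ^2) 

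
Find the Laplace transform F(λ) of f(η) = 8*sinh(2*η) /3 16/(3*(λ^2 - 4) ) 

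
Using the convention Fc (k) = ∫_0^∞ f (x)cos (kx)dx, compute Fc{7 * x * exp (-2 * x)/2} 7 * (4 - k^2)/ (2 * (k^2 + 4)^2)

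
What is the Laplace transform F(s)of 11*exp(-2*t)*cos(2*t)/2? 11*(s + 2)/(2*((s + 2)^2 + 4))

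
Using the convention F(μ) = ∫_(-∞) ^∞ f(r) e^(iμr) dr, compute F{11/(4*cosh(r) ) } 11*pi/(4*cosh(pi*μ/2) ) 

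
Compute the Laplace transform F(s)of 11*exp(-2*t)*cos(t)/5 11*(s+2)/(5*((s+2)^2+1))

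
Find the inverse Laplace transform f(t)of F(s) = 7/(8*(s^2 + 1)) 7*sin(t)/8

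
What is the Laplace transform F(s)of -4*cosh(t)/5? -4*s/(5*s^2-5)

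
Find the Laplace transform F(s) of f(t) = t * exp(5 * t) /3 1/(3 * (s - 5) ^2) 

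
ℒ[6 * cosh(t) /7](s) 6 * s/(7 * (s^2-1) ) 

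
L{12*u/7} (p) 12/ (7*p^2)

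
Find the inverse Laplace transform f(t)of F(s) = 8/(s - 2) 8 * exp(2 * t)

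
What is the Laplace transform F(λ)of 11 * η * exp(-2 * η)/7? 11/(7 * (λ + 2)^2)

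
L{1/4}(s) 1/(4*s)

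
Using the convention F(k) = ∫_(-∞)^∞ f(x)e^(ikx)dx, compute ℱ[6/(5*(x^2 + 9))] 2*pi*exp(-3*Abs(k))/5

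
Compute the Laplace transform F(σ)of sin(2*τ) 2/(σ^2 + 4)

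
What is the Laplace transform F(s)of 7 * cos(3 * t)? 7 * s/(s^2 + 9)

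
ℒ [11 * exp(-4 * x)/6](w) 11/(6 * (w+4))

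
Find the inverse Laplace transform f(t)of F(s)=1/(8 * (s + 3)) exp(-3 * t)/8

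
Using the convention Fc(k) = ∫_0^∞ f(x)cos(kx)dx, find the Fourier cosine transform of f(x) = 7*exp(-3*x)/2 21/(2*(k^2 + 9))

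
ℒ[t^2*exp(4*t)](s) 2/(s - 4)^3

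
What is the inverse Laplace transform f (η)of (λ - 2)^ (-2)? η*exp (2*η)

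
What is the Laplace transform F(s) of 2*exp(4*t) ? 2/(s - 4) 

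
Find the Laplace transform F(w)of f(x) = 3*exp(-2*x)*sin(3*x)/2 9/(2*((w + 2)^2 + 9))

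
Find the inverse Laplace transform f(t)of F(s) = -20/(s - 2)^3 -10 * t^2 * exp(2 * t)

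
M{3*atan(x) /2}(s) -3*pi*sec(pi*s/2) /(4*s) 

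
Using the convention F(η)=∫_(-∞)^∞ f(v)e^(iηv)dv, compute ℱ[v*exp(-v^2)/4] I*sqrt(pi)*η*exp(-η^2/4)/8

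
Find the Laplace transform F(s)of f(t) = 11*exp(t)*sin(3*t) 33/((s - 1)^2 + 9)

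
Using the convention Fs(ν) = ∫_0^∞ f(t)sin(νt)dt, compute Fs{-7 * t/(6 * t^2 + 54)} -7 * pi * exp(-3 * ν)/12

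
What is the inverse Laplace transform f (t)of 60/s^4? 10*t^3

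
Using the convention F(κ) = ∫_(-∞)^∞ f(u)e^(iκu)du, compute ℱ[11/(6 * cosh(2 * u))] 11 * pi/(12 * cosh(pi * κ/4))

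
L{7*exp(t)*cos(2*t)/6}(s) 7*(s - 1)/(6*((s - 1)^2 + 4))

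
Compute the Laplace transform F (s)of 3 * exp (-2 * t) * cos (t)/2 3 * (s+2)/ (2 * ( (s+2)^2+1))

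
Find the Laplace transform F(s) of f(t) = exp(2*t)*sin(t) 1/((s - 2) ^2 + 1) 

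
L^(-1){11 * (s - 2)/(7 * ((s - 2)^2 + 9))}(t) 11 * exp(2 * t) * cos(3 * t)/7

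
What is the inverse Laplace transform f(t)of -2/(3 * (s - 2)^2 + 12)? -exp(2 * t) * sin(2 * t)/3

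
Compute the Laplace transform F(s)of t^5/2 60/s^6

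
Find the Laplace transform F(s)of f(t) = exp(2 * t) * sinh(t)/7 1/(7 * ((s - 2)^2 - 1))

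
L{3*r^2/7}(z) 6/(7*z^3) 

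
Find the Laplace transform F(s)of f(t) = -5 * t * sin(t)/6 -5 * s/(3 * (s^2 + 1)^2)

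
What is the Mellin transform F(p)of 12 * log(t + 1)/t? -12 * pi * csc(pi * p)/(p - 1)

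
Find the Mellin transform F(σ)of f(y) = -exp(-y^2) -gamma(σ/2)/2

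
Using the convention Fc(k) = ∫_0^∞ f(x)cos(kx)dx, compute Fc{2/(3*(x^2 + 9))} pi*exp(-3*k)/9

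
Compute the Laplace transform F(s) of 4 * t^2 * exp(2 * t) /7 8/(7 * (s - 2) ^3) 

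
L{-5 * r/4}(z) -5/(4 * z^2)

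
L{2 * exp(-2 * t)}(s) 2/(s + 2)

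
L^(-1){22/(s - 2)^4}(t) 11*t^3*exp(2*t)/3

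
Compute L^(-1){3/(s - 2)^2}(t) 3 * t * exp(2 * t)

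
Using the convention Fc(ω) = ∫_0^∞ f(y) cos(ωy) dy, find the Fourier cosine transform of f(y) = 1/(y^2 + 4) pi*exp(-2*ω) /4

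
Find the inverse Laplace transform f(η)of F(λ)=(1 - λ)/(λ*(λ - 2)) -exp(η)*cosh(η)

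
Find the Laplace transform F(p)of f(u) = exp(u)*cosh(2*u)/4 (p - 1)/(4*((p - 1)^2 - 4))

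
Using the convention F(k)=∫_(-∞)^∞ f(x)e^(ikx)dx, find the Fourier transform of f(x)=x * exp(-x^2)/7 I * sqrt(pi) * k * exp(-k^2/4)/14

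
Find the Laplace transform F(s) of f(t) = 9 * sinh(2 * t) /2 9/(s^2 - 4) 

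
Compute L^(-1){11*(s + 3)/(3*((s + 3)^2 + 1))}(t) 11*exp(-3*t)*cos(t)/3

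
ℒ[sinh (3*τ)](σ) 3/ (σ^2-9)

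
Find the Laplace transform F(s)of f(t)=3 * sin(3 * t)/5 9/(5 * (s^2 + 9))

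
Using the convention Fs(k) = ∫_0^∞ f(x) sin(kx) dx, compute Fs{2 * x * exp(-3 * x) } 12 * k/(k^2 + 9) ^2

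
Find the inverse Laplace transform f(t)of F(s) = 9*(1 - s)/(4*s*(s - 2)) -9*exp(t)*cosh(t)/4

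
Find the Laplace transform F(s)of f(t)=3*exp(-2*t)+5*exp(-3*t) 5/(s+3)+3/(s+2)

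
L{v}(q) q^(-2) 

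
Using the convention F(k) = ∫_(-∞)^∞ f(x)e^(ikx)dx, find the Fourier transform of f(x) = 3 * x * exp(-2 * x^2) 3 * sqrt(2) * I * sqrt(pi) * k * exp(-k^2/8)/8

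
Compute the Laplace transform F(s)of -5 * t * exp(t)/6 -5/(6 * (s - 1)^2)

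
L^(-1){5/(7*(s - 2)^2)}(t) 5*t*exp(2*t)/7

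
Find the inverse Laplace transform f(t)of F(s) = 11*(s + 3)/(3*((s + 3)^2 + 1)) 11*exp(-3*t)*cos(t)/3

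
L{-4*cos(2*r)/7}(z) -4*z/(7*z^2 + 28)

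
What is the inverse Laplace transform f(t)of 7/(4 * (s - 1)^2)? 7 * t * exp(t)/4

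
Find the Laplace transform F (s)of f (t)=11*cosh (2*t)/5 11*s/ (5*(s^2 - 4))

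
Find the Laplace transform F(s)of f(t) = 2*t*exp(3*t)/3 2/(3*(s - 3)^2)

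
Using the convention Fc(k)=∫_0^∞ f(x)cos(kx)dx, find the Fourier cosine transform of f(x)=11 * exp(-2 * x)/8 11/(4 * (k^2 + 4))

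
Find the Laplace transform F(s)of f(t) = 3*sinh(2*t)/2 3/(s^2 - 4)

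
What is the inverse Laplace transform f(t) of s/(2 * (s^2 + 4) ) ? cos(2 * t) /2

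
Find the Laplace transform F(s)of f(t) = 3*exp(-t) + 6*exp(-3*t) 6/(s + 3) + 3/(s + 1)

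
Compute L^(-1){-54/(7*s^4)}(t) -9*t^3/7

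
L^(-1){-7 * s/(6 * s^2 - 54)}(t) -7 * cosh(3 * t)/6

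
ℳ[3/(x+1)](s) 3 * pi * csc(pi * s)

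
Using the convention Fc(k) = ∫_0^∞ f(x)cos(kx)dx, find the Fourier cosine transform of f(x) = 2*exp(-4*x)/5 8/(5*(k^2 + 16))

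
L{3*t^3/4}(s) 9/(2*s^4)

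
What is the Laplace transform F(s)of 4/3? 4/(3 * s)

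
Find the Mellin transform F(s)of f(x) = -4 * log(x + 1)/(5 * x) 4 * pi * csc(pi * s)/(5 * (s - 1))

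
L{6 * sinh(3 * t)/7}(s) 18/(7 * (s^2 - 9))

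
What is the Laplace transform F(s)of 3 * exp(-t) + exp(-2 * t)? 1/(s + 2) + 3/(s + 1)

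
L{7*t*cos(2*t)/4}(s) 7*(s^2 - 4)/(4*(s^2 + 4)^2)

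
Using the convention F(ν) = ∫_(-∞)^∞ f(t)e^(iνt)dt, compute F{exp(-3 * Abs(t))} 6/(ν^2 + 9)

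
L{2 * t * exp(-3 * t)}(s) 2/(s + 3)^2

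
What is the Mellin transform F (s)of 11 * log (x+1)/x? -11 * pi * csc (pi * s)/ (s - 1)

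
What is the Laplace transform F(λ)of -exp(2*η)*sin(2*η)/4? -1/(2*(λ - 2)^2 + 8)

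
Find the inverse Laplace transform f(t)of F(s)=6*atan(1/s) 6*sin(t)/t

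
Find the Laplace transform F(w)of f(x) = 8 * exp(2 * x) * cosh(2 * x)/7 8 * (w - 2)/(7 * w * (w - 4))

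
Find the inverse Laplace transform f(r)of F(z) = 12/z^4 2 * r^3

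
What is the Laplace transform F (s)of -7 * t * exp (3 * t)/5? -7/ (5 * (s - 3)^2)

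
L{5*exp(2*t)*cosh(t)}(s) 5*(s - 2)/((s - 2)^2 - 1)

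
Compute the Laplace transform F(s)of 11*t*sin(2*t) 44*s/(s^2 + 4)^2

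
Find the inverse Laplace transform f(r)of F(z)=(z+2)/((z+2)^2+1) exp(-2*r)*cos(r)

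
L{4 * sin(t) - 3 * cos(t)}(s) 4/(s^2 + 1) - 3 * s/(s^2 + 1)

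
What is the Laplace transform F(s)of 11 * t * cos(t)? 11 * (s^2-1)/(s^2 + 1)^2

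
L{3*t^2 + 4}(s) 6/s^3 + 4/s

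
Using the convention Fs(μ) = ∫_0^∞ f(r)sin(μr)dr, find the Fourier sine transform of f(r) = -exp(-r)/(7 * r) -atan(μ)/7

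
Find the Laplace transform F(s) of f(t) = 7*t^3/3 14/s^4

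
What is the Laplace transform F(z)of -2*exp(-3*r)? -2/(z + 3)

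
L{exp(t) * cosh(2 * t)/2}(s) (s - 1)/(2 * ((s - 1)^2 - 4))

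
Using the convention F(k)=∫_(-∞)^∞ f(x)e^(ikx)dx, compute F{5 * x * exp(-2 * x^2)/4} 5 * sqrt(2) * I * sqrt(pi) * k * exp(-k^2/8)/32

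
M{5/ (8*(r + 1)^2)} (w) -5*pi*(w - 1)/ (8*sin (pi*w))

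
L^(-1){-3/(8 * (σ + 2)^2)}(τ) -3 * τ * exp(-2 * τ)/8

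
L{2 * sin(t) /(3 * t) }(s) 2 * atan(1/s) /3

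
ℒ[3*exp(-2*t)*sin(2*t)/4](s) 3/(2*((s+2)^2+4))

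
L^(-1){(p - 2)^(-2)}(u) u*exp(2*u)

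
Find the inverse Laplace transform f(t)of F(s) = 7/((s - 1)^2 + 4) 7 * exp(t) * sin(2 * t)/2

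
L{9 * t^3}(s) 54/s^4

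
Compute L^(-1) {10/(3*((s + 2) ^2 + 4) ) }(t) 5*exp(-2*t)*sin(2*t) /3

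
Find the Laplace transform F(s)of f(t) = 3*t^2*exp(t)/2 3/(s - 1)^3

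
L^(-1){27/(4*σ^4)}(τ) 9*τ^3/8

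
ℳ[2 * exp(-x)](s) 2 * gamma(s) 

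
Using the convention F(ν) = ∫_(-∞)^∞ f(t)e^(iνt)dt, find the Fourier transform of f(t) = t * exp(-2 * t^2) sqrt(2) * I * sqrt(pi) * ν * exp(-ν^2/8)/8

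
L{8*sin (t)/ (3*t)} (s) 8*atan (1/s)/3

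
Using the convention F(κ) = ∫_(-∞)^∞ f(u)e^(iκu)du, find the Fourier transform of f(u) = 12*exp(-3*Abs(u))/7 72/(7*(κ^2 + 9))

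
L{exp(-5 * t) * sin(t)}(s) 1/((s + 5)^2 + 1)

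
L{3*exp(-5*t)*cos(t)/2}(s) 3*(s + 5)/(2*((s + 5)^2 + 1))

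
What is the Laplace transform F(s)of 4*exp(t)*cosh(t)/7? 4*(s - 1)/(7*s*(s - 2))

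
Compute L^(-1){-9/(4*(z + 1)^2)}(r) -9*r*exp(-r)/4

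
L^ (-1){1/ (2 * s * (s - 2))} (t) exp (t) * sinh (t)/2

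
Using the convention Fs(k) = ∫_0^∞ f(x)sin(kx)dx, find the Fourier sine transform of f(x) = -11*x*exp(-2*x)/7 -44*k/(7*(k^2 + 4)^2)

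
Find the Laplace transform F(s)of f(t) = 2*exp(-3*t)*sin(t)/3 2/(3*((s+3)^2+1))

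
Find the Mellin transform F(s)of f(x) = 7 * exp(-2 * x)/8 7 * gamma(s)/(8 * 2^s)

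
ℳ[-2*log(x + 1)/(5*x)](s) 2*pi*csc(pi*s)/(5*(s - 1))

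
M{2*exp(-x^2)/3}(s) gamma(s/2)/3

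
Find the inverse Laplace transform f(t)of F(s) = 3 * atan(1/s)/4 3 * sin(t)/(4 * t)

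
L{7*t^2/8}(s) 7/(4*s^3)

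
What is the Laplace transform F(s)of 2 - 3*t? 2/s - 3/s^2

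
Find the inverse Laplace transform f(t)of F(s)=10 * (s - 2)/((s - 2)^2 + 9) 10 * exp(2 * t) * cos(3 * t)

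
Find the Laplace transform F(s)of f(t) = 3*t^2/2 3/s^3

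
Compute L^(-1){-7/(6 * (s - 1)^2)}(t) -7 * t * exp(t)/6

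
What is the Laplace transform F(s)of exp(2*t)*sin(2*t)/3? 2/(3*((s - 2)^2+4))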